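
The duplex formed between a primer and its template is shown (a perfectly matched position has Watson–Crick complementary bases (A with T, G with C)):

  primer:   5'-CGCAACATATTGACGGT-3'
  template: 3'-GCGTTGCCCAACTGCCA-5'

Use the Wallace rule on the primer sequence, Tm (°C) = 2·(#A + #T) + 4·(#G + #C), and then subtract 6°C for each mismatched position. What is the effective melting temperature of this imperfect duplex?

32°C

Primer base counts: A=5, T=4, G=4, C=4 → A+T=9, G+C=8
Perfect-match Tm = 2(9) + 4(8) = 18 + 32 = 50°C
Mismatches (positions where the bases are not complementary): 3 (at positions 7, 8, 9)
Effective Tm = 50 − 3×6 = 50 − 18 = 32°C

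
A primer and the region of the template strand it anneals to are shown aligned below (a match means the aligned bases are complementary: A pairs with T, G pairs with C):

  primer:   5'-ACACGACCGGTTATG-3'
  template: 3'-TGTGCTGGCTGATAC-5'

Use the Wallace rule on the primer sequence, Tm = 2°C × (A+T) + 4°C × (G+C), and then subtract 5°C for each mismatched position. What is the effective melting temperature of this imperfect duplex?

36°C

Primer base counts: A=4, T=3, G=4, C=4 → A+T=7, G+C=8
Perfect-match Tm = 2(7) + 4(8) = 14 + 32 = 46°C
Mismatches (positions where the bases are not complementary): 2 (at positions 10, 11)
Effective Tm = 46 − 2×5 = 46 − 10 = 36°C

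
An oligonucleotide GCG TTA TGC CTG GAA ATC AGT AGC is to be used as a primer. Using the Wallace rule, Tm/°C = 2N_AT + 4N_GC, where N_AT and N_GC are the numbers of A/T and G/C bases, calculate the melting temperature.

Base counts: C=5, A=6, T=6, G=7
So N_AT = 12 and N_GC = 12.
Tm = 2(12) + 4(12) = 24 + 48 = 72°C

72°C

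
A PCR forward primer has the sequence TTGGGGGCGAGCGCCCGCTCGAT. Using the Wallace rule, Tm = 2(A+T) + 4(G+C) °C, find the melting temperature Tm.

80°C

Scanning the sequence gives C=7, T=4, A=2, G=10.
So N_AT = 6 and N_GC = 17.
Tm = 2×6 + 4×17 = 80°C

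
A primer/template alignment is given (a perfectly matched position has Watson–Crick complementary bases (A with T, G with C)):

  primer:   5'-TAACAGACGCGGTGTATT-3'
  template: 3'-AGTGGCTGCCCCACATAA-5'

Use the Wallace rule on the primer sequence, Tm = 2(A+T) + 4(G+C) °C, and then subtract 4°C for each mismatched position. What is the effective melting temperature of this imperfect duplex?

Primer base counts: A=5, T=5, G=5, C=3 → A+T=10, G+C=8
Perfect-match Tm = 2(10) + 4(8) = 20 + 32 = 52°C
Mismatches (positions where the bases are not complementary): 3 (at positions 2, 5, 10)
Effective Tm = 52 − 3×4 = 52 − 12 = 40°C

40°C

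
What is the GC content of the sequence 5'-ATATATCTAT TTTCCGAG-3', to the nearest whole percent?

Base counts: T=8, G=2, A=5, C=3
G+C = 2 + 3 = 5 out of 18 bases
%GC = 5/18 × 100 = 27.78% ≈ 28%

28%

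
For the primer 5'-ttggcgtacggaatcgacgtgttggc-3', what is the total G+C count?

15

Counting bases: G=10, A=4, T=7, C=5
Total G or C: 10 + 5 = 15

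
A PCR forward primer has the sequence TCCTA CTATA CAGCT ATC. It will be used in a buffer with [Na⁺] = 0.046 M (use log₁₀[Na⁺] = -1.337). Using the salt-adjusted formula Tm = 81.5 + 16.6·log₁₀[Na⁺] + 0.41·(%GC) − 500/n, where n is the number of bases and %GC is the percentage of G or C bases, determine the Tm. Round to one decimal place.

47.5°C

Length n = 18. T=6, A=5, G=1, C=6
G+C = 7, so %GC = 7/18 × 100 = 38.889%
Salt term: 16.6 × (-1.337) = -22.194
GC term: 0.41 × 38.889 = 15.944; length term: −500/18 = −27.778
Tm = 81.5 + (-22.194) + 15.944 − 27.778 = 47.472 → 47.5°C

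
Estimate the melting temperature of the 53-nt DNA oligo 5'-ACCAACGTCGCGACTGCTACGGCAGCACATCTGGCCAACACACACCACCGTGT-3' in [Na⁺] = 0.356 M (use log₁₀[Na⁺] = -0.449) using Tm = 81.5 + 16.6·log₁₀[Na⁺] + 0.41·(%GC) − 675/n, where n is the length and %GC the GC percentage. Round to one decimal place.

86.1°C

Length n = 53. Base counts: C=21, T=7, G=11, A=14
G+C = 32, so %GC = 32/53 × 100 = 60.377%
Salt term: 16.6 × (-0.449) = -7.453
GC term: 0.41 × 60.377 = 24.755; length term: −675/53 = −12.736
Tm = 81.5 + (-7.453) + 24.755 − 12.736 = 86.066 → 86.1°C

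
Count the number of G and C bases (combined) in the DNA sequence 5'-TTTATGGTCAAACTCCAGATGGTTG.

Counting bases: A=6, G=6, C=4, T=9
G+C = 6 + 4 = 10

10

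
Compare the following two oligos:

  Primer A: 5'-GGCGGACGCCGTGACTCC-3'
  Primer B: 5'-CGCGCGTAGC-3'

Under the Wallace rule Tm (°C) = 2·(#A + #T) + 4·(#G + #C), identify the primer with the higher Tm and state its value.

Primer A: A+T=4, G+C=14 → Tm = 2(4)+4(14) = 64°C
Primer B: A+T=2, G+C=8 → Tm = 2(2)+4(8) = 36°C
64°C vs 36°C → primer A is higher.

Primer A, 64°C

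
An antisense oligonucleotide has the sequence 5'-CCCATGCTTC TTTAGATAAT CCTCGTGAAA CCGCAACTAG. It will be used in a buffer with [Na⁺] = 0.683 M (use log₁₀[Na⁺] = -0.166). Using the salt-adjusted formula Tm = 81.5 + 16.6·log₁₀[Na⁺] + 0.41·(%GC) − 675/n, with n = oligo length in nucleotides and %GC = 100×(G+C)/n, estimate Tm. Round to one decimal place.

80.3°C

Length n = 40. Base counts: C=12, A=11, T=11, G=6
G+C = 18, so %GC = 18/40 × 100 = 45%
Salt term: 16.6 × (-0.166) = -2.756
GC term: 0.41 × 45 = 18.45; length term: −675/40 = −16.875
Tm = 81.5 + (-2.756) + 18.45 − 16.875 = 80.319 → 80.3°C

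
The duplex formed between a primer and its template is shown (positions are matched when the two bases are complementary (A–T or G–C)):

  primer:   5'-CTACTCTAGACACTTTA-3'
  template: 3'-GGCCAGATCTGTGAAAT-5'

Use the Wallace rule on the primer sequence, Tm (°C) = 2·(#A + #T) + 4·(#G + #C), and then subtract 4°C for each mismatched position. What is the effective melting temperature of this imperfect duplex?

Primer base counts: A=5, T=6, G=1, C=5 → A+T=11, G+C=6
Perfect-match Tm = 2(11) + 4(6) = 22 + 24 = 46°C
Mismatches (positions where the bases are not complementary): 3 (at positions 2, 3, 4)
Effective Tm = 46 − 3×4 = 46 − 12 = 34°C

34°C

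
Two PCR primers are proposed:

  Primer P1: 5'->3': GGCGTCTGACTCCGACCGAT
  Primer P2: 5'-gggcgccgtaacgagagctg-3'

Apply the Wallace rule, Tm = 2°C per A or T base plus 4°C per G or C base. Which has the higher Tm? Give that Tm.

Primer P2, 68°C

Primer P1: A+T=7, G+C=13 → Tm = 2(7)+4(13) = 66°C
Primer P2: A+T=6, G+C=14 → Tm = 2(6)+4(14) = 68°C
66°C vs 68°C → primer P2 is higher.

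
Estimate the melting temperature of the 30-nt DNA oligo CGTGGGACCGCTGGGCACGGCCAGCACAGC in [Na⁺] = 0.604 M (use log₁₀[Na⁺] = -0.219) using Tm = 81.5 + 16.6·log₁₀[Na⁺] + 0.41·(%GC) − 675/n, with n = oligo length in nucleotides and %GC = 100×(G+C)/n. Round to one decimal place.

86.8°C

Length n = 30. Counting bases: C=11, T=2, G=12, A=5
G+C = 23, so %GC = 23/30 × 100 = 76.667%
Salt term: 16.6 × (-0.219) = -3.635
GC term: 0.41 × 76.667 = 31.433; length term: −675/30 = −22.5
Tm = 81.5 + (-3.635) + 31.433 − 22.5 = 86.798 → 86.8°C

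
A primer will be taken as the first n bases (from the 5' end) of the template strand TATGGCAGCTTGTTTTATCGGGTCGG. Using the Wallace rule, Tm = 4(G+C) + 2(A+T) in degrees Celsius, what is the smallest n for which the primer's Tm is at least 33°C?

First 11 bases: TATGGCAGCTT → Tm = 32°C (< 33°C)
First 12 bases: TATGGCAGCTTG → Tm = 36°C (≥ 33°C)
Each additional base adds 2°C (A/T) or 4°C (G/C), so Tm is non-decreasing in n; n = 12 is the first length to reach 33°C.

n = 12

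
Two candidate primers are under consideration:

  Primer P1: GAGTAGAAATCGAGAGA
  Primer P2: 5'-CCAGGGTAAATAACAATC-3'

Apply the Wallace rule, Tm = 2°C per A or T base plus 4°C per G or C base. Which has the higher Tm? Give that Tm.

Primer P2, 50°C

Primer P1: A+T=10, G+C=7 → Tm = 2(10)+4(7) = 48°C
Primer P2: A+T=11, G+C=7 → Tm = 2(11)+4(7) = 50°C
48°C vs 50°C → primer P2 is higher.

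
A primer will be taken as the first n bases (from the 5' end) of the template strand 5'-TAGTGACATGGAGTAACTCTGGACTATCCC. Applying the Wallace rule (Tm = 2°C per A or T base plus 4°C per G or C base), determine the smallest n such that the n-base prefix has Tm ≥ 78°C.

First 27 bases: TAGTGACATGGAGTAACTCTGGACTAT → Tm = 76°C (< 78°C)
First 28 bases: TAGTGACATGGAGTAACTCTGGACTATC → Tm = 80°C (≥ 78°C)
Since every base adds ≥2°C, Tm only increases with n, so the threshold is first crossed at n = 28.

n = 28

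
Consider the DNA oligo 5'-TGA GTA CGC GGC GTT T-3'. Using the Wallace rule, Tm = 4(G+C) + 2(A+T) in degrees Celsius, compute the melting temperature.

50°C

Base counts: A=2, C=3, G=6, T=5
A+T = 7, G+C = 9
Tm = 4·9 + 2·7 = 36 + 14 = 50°C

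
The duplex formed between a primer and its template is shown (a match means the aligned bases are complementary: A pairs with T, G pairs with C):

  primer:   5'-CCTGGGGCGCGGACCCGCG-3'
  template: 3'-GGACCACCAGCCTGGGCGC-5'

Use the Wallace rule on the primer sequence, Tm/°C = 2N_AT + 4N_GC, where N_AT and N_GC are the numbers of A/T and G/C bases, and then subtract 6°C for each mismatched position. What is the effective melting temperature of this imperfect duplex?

54°C

Primer base counts: A=1, T=1, G=9, C=8 → A+T=2, G+C=17
Perfect-match Tm = 2(2) + 4(17) = 4 + 68 = 72°C
Mismatches (positions where the bases are not complementary): 3 (at positions 6, 8, 9)
Effective Tm = 72 − 3×6 = 72 − 18 = 54°C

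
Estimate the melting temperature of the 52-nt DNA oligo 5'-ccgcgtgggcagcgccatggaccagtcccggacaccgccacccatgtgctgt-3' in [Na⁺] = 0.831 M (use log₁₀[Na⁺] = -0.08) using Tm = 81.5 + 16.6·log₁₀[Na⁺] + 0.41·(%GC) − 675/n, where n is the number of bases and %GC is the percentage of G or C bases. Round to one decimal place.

Length n = 52. Scanning the sequence gives T=7, A=8, G=16, C=21.
G+C = 37, so %GC = 37/52 × 100 = 71.154%
Salt term: 16.6 × (-0.08) = -1.328
GC term: 0.41 × 71.154 = 29.173; length term: −675/52 = −12.981
Tm = 81.5 + (-1.328) + 29.173 − 12.981 = 96.364 → 96.4°C

96.4°C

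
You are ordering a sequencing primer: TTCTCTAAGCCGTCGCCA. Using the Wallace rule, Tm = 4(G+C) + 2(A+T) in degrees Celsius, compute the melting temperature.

56°C

Counting bases: T=5, A=3, G=3, C=7
A+T = 8, G+C = 10
Tm = 4·10 + 2·8 = 40 + 16 = 56°C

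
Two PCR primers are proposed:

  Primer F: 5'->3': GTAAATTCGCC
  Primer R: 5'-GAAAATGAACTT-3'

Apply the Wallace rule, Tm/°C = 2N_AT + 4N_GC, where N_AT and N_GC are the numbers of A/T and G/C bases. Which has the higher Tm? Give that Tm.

Primer F: A+T=6, G+C=5 → Tm = 2(6)+4(5) = 32°C
Primer R: A+T=9, G+C=3 → Tm = 2(9)+4(3) = 30°C
32°C vs 30°C → primer F is higher.

Primer F, 32°C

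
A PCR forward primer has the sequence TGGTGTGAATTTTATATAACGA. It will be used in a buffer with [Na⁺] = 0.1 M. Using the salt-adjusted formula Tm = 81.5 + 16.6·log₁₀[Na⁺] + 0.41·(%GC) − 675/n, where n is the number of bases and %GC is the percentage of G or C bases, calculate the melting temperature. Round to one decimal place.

45.4°C

Length n = 22. Base counts: G=5, T=9, C=1, A=7
G+C = 6, so %GC = 6/22 × 100 = 27.273%
Salt term: 16.6 × (-1) = -16.6
GC term: 0.41 × 27.273 = 11.182; length term: −675/22 = −30.682
Tm = 81.5 + (-16.6) + 11.182 − 30.682 = 45.4 → 45.4°C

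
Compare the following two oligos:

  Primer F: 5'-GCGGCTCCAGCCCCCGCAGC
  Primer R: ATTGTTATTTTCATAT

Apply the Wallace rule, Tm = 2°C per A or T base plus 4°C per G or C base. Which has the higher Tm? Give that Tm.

Primer F, 74°C

Primer F: A+T=3, G+C=17 → Tm = 2(3)+4(17) = 74°C
Primer R: A+T=14, G+C=2 → Tm = 2(14)+4(2) = 36°C
74°C vs 36°C → primer F is higher.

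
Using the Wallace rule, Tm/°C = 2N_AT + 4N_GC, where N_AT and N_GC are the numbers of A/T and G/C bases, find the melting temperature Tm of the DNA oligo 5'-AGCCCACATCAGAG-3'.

44°C

Counting bases: A=5, T=1, G=3, C=5
A+T = 6, G+C = 8
Tm = 2(6) + 4(8) = 12 + 32 = 44°C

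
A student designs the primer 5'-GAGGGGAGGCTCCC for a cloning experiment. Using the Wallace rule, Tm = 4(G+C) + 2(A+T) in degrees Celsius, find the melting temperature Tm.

50°C

Counting bases: A=2, G=7, C=4, T=1
AT pairs contribute 3, GC pairs contribute 11.
Tm = 2(3) + 4(11) = 6 + 44 = 50°C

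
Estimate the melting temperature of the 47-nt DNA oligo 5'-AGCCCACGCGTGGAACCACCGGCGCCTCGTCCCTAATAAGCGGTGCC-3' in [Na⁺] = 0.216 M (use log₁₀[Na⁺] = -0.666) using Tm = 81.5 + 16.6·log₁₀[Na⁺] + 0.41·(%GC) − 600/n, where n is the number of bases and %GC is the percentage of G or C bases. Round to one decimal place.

Length n = 47. Scanning the sequence gives G=13, T=6, A=9, C=19.
G+C = 32, so %GC = 32/47 × 100 = 68.085%
Salt term: 16.6 × (-0.666) = -11.056
GC term: 0.41 × 68.085 = 27.915; length term: −600/47 = −12.766
Tm = 81.5 + (-11.056) + 27.915 − 12.766 = 85.593 → 85.6°C

85.6°C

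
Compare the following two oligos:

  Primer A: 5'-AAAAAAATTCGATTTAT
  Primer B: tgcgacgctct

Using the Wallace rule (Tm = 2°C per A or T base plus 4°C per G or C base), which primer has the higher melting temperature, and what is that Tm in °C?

Primer A: A+T=15, G+C=2 → Tm = 2(15)+4(2) = 38°C
Primer B: A+T=4, G+C=7 → Tm = 2(4)+4(7) = 36°C
38°C vs 36°C → primer A is higher.

Primer A, 38°C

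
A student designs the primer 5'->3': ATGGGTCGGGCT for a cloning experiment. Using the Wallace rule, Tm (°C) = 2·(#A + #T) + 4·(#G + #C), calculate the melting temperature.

Counting bases: A=1, T=3, C=2, G=6
So N_AT = 4 and N_GC = 8.
Tm = 4·8 + 2·4 = 32 + 8 = 40°C

40°C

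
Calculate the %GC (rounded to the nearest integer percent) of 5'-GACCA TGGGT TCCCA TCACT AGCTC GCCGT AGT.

58%

Base counts: T=8, G=8, C=11, A=6
G+C = 8 + 11 = 19 out of 33 bases
%GC = 19/33 × 100 = 57.58% ≈ 58%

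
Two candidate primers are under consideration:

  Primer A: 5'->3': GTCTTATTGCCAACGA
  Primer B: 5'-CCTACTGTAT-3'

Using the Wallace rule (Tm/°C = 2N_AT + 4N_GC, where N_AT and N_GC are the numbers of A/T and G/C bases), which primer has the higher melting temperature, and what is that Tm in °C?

Primer A, 46°C

Primer A: A+T=9, G+C=7 → Tm = 2(9)+4(7) = 46°C
Primer B: A+T=6, G+C=4 → Tm = 2(6)+4(4) = 28°C
46°C vs 28°C → primer A is higher.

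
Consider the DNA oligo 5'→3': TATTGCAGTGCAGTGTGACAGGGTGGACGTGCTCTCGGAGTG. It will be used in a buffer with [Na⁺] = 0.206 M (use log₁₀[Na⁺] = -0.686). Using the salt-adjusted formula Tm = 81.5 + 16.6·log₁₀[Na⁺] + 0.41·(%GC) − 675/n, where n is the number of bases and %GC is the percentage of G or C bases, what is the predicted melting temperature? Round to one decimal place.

Length n = 42. Scanning the sequence gives A=7, G=17, T=11, C=7.
G+C = 24, so %GC = 24/42 × 100 = 57.143%
Salt term: 16.6 × (-0.686) = -11.388
GC term: 0.41 × 57.143 = 23.429; length term: −675/42 = −16.071
Tm = 81.5 + (-11.388) + 23.429 − 16.071 = 77.47 → 77.5°C

77.5°C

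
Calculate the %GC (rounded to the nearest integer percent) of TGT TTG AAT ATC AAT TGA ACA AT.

22%

Counting bases: A=9, G=3, T=9, C=2
G+C = 3 + 2 = 5 out of 23 bases
%GC = 5/23 × 100 = 21.74% ≈ 22%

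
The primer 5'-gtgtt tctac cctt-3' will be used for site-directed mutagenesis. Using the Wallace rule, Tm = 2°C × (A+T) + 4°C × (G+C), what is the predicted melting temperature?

Counting bases: G=2, C=4, T=7, A=1
AT pairs contribute 8, GC pairs contribute 6.
Tm = 2×8 + 4×6 = 40°C

40°C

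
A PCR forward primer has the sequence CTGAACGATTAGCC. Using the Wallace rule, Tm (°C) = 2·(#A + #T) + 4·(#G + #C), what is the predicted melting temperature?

Counting bases: T=3, A=4, G=3, C=4
A+T = 7, G+C = 7
Tm = 4·7 + 2·7 = 28 + 14 = 42°C

42°C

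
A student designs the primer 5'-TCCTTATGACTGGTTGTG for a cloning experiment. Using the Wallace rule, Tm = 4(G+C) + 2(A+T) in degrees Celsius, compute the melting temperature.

52°C

Counting bases: C=3, A=2, G=5, T=8
So N_AT = 10 and N_GC = 8.
Tm = 4·8 + 2·10 = 32 + 20 = 52°C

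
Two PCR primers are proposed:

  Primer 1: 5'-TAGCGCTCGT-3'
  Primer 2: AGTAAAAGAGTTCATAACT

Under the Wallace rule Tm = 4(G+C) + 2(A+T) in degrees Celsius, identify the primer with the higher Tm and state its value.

Primer 1: A+T=4, G+C=6 → Tm = 2(4)+4(6) = 32°C
Primer 2: A+T=14, G+C=5 → Tm = 2(14)+4(5) = 48°C
32°C vs 48°C → primer 2 is higher.

Primer 2, 48°C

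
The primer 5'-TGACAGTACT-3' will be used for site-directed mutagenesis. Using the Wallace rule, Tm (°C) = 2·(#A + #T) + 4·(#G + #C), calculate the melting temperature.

28°C

C=2, A=3, T=3, G=2
AT pairs contribute 6, GC pairs contribute 4.
Tm = 4·4 + 2·6 = 16 + 12 = 28°C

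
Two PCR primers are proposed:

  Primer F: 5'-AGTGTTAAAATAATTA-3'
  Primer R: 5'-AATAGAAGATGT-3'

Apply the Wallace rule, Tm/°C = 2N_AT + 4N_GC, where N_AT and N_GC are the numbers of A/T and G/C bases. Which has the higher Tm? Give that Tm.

Primer F, 36°C

Primer F: A+T=14, G+C=2 → Tm = 2(14)+4(2) = 36°C
Primer R: A+T=9, G+C=3 → Tm = 2(9)+4(3) = 30°C
36°C vs 30°C → primer F is higher.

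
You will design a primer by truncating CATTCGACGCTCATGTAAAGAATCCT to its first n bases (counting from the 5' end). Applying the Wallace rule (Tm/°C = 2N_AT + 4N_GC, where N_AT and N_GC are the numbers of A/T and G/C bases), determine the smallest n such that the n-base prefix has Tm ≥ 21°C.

First 7 bases: CATTCGA → Tm = 20°C (< 21°C)
First 8 bases: CATTCGAC → Tm = 24°C (≥ 21°C)
Since every base adds ≥2°C, Tm only increases with n, so the threshold is first crossed at n = 8.

n = 8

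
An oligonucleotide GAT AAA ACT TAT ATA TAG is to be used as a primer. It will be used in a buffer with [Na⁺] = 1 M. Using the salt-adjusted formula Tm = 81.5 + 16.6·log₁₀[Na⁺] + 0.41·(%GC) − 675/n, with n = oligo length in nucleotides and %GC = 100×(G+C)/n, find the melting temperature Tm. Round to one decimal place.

Length n = 18. Base counts: T=6, G=2, A=9, C=1
G+C = 3, so %GC = 3/18 × 100 = 16.667%
Salt term: 16.6 × (0) = 0
GC term: 0.41 × 16.667 = 6.833; length term: −675/18 = −37.5
Tm = 81.5 + (0) + 6.833 − 37.5 = 50.833 → 50.8°C

50.8°C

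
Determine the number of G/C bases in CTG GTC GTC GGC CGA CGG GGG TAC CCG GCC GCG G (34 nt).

28

Scanning the sequence gives G=16, C=12, T=4, A=2.
G+C = 16 + 12 = 28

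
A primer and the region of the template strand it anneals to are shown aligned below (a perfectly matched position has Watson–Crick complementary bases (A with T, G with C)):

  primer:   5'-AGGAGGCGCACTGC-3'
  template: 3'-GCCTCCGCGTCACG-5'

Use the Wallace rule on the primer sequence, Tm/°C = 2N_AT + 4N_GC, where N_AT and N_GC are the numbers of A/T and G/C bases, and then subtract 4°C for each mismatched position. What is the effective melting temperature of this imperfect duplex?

Primer base counts: A=3, T=1, G=6, C=4 → A+T=4, G+C=10
Perfect-match Tm = 2(4) + 4(10) = 8 + 40 = 48°C
Mismatches (positions where the bases are not complementary): 2 (at positions 1, 11)
Effective Tm = 48 − 2×4 = 48 − 8 = 40°C

40°C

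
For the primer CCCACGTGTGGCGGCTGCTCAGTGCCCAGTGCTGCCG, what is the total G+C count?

Scanning the sequence gives A=3, T=7, C=14, G=13.
G+C = 13 + 14 = 27

27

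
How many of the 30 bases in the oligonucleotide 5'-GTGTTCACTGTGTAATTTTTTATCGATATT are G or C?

8

Counting bases: C=3, T=16, A=6, G=5
G+C = 5 + 3 = 8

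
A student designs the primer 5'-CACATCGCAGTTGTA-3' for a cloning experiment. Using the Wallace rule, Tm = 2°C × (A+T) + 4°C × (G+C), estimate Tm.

44°C

Scanning the sequence gives A=4, T=4, G=3, C=4.
A+T = 8, G+C = 7
Tm = 4·7 + 2·8 = 28 + 16 = 44°C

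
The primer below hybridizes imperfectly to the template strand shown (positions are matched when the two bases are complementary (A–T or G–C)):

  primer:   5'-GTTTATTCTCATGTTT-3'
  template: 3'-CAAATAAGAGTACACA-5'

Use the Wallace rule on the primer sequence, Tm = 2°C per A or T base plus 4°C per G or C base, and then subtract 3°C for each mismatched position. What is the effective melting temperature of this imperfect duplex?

37°C

Primer base counts: A=2, T=10, G=2, C=2 → A+T=12, G+C=4
Perfect-match Tm = 2(12) + 4(4) = 24 + 16 = 40°C
Mismatches (positions where the bases are not complementary): 1 (at position 15)
Effective Tm = 40 − 1×3 = 40 − 3 = 37°C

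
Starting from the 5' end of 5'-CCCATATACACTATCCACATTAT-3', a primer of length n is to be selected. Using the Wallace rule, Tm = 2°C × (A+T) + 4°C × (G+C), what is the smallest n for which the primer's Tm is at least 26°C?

First 8 bases: CCCATATA → Tm = 22°C (< 26°C)
First 9 bases: CCCATATAC → Tm = 26°C (≥ 26°C)
Since every base adds ≥2°C, Tm only increases with n, so the threshold is first crossed at n = 9.

n = 9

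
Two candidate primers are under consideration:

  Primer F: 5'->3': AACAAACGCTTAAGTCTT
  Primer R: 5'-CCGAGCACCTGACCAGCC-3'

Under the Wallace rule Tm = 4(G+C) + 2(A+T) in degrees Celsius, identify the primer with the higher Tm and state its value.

Primer R, 62°C

Primer F: A+T=12, G+C=6 → Tm = 2(12)+4(6) = 48°C
Primer R: A+T=5, G+C=13 → Tm = 2(5)+4(13) = 62°C
48°C vs 62°C → primer R is higher.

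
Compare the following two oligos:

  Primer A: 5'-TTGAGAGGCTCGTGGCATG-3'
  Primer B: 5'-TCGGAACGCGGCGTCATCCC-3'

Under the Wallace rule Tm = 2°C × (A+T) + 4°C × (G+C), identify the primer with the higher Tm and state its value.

Primer A: A+T=8, G+C=11 → Tm = 2(8)+4(11) = 60°C
Primer B: A+T=6, G+C=14 → Tm = 2(6)+4(14) = 68°C
60°C vs 68°C → primer B is higher.

Primer B, 68°C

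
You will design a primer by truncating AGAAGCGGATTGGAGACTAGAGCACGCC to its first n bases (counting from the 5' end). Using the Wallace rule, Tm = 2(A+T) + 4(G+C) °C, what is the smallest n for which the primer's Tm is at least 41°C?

n = 14

First 13 bases: AGAAGCGGATTGG → Tm = 40°C (< 41°C)
First 14 bases: AGAAGCGGATTGGA → Tm = 42°C (≥ 41°C)
Each additional base adds 2°C (A/T) or 4°C (G/C), so Tm is non-decreasing in n; n = 14 is the first length to reach 41°C.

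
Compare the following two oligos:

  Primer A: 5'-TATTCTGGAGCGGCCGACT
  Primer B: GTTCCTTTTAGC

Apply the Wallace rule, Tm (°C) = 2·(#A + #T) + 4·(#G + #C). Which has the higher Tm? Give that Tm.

Primer A: A+T=8, G+C=11 → Tm = 2(8)+4(11) = 60°C
Primer B: A+T=7, G+C=5 → Tm = 2(7)+4(5) = 34°C
60°C vs 34°C → primer A is higher.

Primer A, 60°C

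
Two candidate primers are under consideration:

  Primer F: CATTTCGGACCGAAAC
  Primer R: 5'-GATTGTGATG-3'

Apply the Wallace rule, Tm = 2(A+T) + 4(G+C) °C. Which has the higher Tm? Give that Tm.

Primer F: A+T=8, G+C=8 → Tm = 2(8)+4(8) = 48°C
Primer R: A+T=6, G+C=4 → Tm = 2(6)+4(4) = 28°C
48°C vs 28°C → primer F is higher.

Primer F, 48°C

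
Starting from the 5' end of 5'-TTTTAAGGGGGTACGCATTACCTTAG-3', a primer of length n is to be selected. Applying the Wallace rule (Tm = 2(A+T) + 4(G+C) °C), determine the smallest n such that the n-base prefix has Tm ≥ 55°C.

First 19 bases: TTTTAAGGGGGTACGCATT → Tm = 54°C (< 55°C)
First 20 bases: TTTTAAGGGGGTACGCATTA → Tm = 56°C (≥ 55°C)
Since every base adds ≥2°C, Tm only increases with n, so the threshold is first crossed at n = 20.

n = 20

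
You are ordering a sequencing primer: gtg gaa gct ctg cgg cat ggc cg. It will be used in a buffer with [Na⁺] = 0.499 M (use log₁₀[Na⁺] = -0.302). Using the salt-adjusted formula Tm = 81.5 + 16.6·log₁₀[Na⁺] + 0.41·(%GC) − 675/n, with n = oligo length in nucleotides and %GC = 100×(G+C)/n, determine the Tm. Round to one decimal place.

Length n = 23. Scanning the sequence gives C=6, T=4, G=10, A=3.
G+C = 16, so %GC = 16/23 × 100 = 69.565%
Salt term: 16.6 × (-0.302) = -5.013
GC term: 0.41 × 69.565 = 28.522; length term: −675/23 = −29.348
Tm = 81.5 + (-5.013) + 28.522 − 29.348 = 75.661 → 75.7°C

75.7°C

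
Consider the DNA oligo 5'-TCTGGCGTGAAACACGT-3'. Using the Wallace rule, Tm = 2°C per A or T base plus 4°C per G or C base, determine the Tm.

52°C

G=5, A=4, T=4, C=4
A+T = 8, G+C = 9
Tm = 4·9 + 2·8 = 36 + 16 = 52°C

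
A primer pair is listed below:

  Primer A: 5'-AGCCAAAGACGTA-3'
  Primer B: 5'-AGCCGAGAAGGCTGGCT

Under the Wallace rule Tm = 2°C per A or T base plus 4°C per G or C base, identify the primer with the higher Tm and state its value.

Primer A: A+T=7, G+C=6 → Tm = 2(7)+4(6) = 38°C
Primer B: A+T=6, G+C=11 → Tm = 2(6)+4(11) = 56°C
38°C vs 56°C → primer B is higher.

Primer B, 56°C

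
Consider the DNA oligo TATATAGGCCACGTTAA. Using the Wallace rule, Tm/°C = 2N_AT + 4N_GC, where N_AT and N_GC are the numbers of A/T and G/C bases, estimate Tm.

Base counts: T=5, A=6, G=3, C=3
So N_AT = 11 and N_GC = 6.
Tm = 2(11) + 4(6) = 22 + 24 = 46°C

46°C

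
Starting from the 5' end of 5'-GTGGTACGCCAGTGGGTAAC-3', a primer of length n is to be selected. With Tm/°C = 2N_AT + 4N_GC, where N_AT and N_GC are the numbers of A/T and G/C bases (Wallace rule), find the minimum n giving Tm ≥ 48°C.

n = 15

First 14 bases: GTGGTACGCCAGTG → Tm = 46°C (< 48°C)
First 15 bases: GTGGTACGCCAGTGG → Tm = 50°C (≥ 48°C)
Since every base adds ≥2°C, Tm only increases with n, so the threshold is first crossed at n = 15.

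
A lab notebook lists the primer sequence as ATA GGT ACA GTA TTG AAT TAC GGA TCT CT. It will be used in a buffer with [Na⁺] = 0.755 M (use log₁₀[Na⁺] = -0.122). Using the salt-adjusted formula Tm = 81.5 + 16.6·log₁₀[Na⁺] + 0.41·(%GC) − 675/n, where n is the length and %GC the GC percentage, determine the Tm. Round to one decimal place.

Length n = 29. Scanning the sequence gives T=10, A=9, G=6, C=4.
G+C = 10, so %GC = 10/29 × 100 = 34.483%
Salt term: 16.6 × (-0.122) = -2.025
GC term: 0.41 × 34.483 = 14.138; length term: −675/29 = −23.276
Tm = 81.5 + (-2.025) + 14.138 − 23.276 = 70.337 → 70.3°C

70.3°C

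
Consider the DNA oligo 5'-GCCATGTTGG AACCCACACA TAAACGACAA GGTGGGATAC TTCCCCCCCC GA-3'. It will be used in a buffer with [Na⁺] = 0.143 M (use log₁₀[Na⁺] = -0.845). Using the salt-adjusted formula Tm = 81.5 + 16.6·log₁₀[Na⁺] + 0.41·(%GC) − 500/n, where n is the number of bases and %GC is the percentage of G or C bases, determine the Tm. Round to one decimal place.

80.7°C

Length n = 52. Base counts: T=8, A=15, G=11, C=18
G+C = 29, so %GC = 29/52 × 100 = 55.769%
Salt term: 16.6 × (-0.845) = -14.027
GC term: 0.41 × 55.769 = 22.865; length term: −500/52 = −9.615
Tm = 81.5 + (-14.027) + 22.865 − 9.615 = 80.723 → 80.7°C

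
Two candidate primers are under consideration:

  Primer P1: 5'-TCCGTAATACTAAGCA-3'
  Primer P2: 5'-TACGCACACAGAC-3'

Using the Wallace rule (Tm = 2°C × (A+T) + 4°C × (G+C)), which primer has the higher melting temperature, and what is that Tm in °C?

Primer P1: A+T=10, G+C=6 → Tm = 2(10)+4(6) = 44°C
Primer P2: A+T=6, G+C=7 → Tm = 2(6)+4(7) = 40°C
44°C vs 40°C → primer P1 is higher.

Primer P1, 44°C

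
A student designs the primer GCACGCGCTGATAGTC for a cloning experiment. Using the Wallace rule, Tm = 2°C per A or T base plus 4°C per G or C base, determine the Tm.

52°C

Counting bases: G=5, C=5, T=3, A=3
A+T = 6, G+C = 10
Tm = 4·10 + 2·6 = 40 + 12 = 52°C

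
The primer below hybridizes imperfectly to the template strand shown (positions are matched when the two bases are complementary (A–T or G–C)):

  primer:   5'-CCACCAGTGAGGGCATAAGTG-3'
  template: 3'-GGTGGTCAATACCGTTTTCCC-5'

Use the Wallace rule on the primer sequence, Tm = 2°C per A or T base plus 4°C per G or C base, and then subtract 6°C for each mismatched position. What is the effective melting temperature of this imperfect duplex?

42°C

Primer base counts: A=6, T=3, G=7, C=5 → A+T=9, G+C=12
Perfect-match Tm = 2(9) + 4(12) = 18 + 48 = 66°C
Mismatches (positions where the bases are not complementary): 4 (at positions 9, 11, 16, 20)
Effective Tm = 66 − 4×6 = 66 − 24 = 42°C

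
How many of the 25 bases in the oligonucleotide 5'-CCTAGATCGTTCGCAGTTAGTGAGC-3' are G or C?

Base counts: C=6, A=5, G=7, T=7
Total G or C: 7 + 6 = 13

13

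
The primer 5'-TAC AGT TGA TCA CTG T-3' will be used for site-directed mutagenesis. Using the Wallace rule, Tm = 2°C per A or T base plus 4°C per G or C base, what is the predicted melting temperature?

44°C

Scanning the sequence gives T=6, A=4, G=3, C=3.
So N_AT = 10 and N_GC = 6.
Tm = 2×10 + 4×6 = 44°C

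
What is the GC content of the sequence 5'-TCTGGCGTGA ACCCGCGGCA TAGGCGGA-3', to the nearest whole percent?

68%

T=4, C=8, A=5, G=11
G+C = 11 + 8 = 19 out of 28 bases
%GC = 19/28 × 100 = 67.86% ≈ 68%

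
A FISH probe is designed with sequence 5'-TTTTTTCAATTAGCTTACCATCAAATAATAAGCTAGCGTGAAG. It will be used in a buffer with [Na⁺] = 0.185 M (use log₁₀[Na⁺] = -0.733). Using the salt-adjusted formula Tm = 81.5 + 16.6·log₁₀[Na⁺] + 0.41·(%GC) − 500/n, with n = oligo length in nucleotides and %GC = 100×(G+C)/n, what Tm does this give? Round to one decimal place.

70.1°C

Length n = 43. Scanning the sequence gives T=15, G=6, A=15, C=7.
G+C = 13, so %GC = 13/43 × 100 = 30.233%
Salt term: 16.6 × (-0.733) = -12.168
GC term: 0.41 × 30.233 = 12.396; length term: −500/43 = −11.628
Tm = 81.5 + (-12.168) + 12.396 − 11.628 = 70.1 → 70.1°C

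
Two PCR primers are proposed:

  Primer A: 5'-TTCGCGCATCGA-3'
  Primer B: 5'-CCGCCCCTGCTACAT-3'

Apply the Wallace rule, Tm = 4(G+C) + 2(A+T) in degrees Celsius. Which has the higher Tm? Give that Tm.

Primer B, 50°C

Primer A: A+T=5, G+C=7 → Tm = 2(5)+4(7) = 38°C
Primer B: A+T=5, G+C=10 → Tm = 2(5)+4(10) = 50°C
38°C vs 50°C → primer B is higher.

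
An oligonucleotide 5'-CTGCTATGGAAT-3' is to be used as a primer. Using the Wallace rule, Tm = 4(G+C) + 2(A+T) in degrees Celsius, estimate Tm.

34°C

Base counts: G=3, C=2, A=3, T=4
So N_AT = 7 and N_GC = 5.
Tm = 4·5 + 2·7 = 20 + 14 = 34°C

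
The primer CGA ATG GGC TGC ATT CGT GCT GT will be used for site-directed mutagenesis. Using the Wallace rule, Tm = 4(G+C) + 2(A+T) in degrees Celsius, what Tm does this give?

Counting bases: C=5, A=3, T=7, G=8
AT pairs contribute 10, GC pairs contribute 13.
Tm = 2×10 + 4×13 = 72°C

72°C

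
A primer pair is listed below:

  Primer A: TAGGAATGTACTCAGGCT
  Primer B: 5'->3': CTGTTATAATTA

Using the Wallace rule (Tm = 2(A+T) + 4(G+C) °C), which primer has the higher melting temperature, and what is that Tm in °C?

Primer A, 52°C

Primer A: A+T=10, G+C=8 → Tm = 2(10)+4(8) = 52°C
Primer B: A+T=10, G+C=2 → Tm = 2(10)+4(2) = 28°C
52°C vs 28°C → primer A is higher.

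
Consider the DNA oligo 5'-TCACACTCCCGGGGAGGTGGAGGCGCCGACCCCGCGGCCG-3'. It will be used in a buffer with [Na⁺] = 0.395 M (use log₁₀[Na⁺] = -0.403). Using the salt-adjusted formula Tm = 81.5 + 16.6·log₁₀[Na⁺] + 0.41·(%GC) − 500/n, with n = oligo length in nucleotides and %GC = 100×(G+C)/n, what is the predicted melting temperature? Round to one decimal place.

Length n = 40. Scanning the sequence gives C=16, G=16, T=3, A=5.
G+C = 32, so %GC = 32/40 × 100 = 80%
Salt term: 16.6 × (-0.403) = -6.69
GC term: 0.41 × 80 = 32.8; length term: −500/40 = −12.5
Tm = 81.5 + (-6.69) + 32.8 − 12.5 = 95.11 → 95.1°C

95.1°C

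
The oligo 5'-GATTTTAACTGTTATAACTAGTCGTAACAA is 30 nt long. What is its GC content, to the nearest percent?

27%

A=11, G=4, C=4, T=11
G+C = 4 + 4 = 8 out of 30 bases
%GC = 8/30 × 100 = 26.67% ≈ 27%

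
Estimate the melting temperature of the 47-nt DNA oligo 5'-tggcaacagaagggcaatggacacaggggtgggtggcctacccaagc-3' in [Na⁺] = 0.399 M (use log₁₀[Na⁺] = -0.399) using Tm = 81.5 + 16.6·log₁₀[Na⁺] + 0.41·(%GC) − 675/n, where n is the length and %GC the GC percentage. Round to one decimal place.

Length n = 47. Base counts: C=11, G=18, A=13, T=5
G+C = 29, so %GC = 29/47 × 100 = 61.702%
Salt term: 16.6 × (-0.399) = -6.623
GC term: 0.41 × 61.702 = 25.298; length term: −675/47 = −14.362
Tm = 81.5 + (-6.623) + 25.298 − 14.362 = 85.813 → 85.8°C

85.8°C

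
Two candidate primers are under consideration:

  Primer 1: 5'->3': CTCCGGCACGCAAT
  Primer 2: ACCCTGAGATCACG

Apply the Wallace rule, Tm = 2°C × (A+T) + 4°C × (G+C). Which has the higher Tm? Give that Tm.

Primer 1, 46°C

Primer 1: A+T=5, G+C=9 → Tm = 2(5)+4(9) = 46°C
Primer 2: A+T=6, G+C=8 → Tm = 2(6)+4(8) = 44°C
46°C vs 44°C → primer 1 is higher.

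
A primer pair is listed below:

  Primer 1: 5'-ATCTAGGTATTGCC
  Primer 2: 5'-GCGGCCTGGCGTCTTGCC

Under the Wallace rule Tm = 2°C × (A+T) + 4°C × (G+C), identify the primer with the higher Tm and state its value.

Primer 1: A+T=8, G+C=6 → Tm = 2(8)+4(6) = 40°C
Primer 2: A+T=4, G+C=14 → Tm = 2(4)+4(14) = 64°C
40°C vs 64°C → primer 2 is higher.

Primer 2, 64°C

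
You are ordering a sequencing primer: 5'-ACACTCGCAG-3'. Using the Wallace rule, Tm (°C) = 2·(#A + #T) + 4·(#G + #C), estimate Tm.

32°C

Counting bases: T=1, C=4, G=2, A=3
So N_AT = 4 and N_GC = 6.
Tm = 2(4) + 4(6) = 8 + 24 = 32°C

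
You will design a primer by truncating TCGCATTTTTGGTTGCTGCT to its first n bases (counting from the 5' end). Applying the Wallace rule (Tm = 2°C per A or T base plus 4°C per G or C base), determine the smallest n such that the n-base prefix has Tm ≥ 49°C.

First 17 bases: TCGCATTTTTGGTTGCT → Tm = 48°C (< 49°C)
First 18 bases: TCGCATTTTTGGTTGCTG → Tm = 52°C (≥ 49°C)
Each additional base adds 2°C (A/T) or 4°C (G/C), so Tm is non-decreasing in n; n = 18 is the first length to reach 49°C.

n = 18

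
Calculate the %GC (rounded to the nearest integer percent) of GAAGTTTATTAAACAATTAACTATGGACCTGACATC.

T=11, G=5, C=6, A=14
G+C = 5 + 6 = 11 out of 36 bases
%GC = 11/36 × 100 = 30.56% ≈ 31%

31%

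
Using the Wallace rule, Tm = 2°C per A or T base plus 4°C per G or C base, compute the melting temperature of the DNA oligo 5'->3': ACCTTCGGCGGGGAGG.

A=2, G=8, C=4, T=2
A+T = 4, G+C = 12
Tm = 2×4 + 4×12 = 56°C

56°C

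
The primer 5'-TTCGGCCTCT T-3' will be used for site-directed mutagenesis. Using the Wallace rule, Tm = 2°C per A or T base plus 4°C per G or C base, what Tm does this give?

Counting bases: G=2, A=0, C=4, T=5
A+T = 5, G+C = 6
Tm = 2×5 + 4×6 = 34°C

34°C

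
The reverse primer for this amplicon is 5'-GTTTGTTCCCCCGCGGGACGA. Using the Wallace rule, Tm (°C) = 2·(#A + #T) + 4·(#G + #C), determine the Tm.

Scanning the sequence gives T=5, C=7, G=7, A=2.
AT pairs contribute 7, GC pairs contribute 14.
Tm = 2(7) + 4(14) = 14 + 56 = 70°C

70°C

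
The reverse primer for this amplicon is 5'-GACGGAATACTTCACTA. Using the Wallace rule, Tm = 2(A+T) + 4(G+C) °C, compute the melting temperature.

Counting bases: T=4, G=3, C=4, A=6
A+T = 10, G+C = 7
Tm = 2×10 + 4×7 = 48°C

48°C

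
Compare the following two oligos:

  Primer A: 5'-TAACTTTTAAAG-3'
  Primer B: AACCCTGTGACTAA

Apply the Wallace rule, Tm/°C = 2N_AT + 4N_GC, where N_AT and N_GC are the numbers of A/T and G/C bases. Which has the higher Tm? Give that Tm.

Primer B, 40°C

Primer A: A+T=10, G+C=2 → Tm = 2(10)+4(2) = 28°C
Primer B: A+T=8, G+C=6 → Tm = 2(8)+4(6) = 40°C
28°C vs 40°C → primer B is higher.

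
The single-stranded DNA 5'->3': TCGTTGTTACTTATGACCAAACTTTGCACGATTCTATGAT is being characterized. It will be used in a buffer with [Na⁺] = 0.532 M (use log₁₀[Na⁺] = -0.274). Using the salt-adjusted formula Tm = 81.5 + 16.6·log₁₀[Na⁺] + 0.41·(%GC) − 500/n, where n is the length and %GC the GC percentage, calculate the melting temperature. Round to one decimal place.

78.8°C

Length n = 40. Base counts: T=16, A=10, G=6, C=8
G+C = 14, so %GC = 14/40 × 100 = 35%
Salt term: 16.6 × (-0.274) = -4.548
GC term: 0.41 × 35 = 14.35; length term: −500/40 = −12.5
Tm = 81.5 + (-4.548) + 14.35 − 12.5 = 78.802 → 78.8°C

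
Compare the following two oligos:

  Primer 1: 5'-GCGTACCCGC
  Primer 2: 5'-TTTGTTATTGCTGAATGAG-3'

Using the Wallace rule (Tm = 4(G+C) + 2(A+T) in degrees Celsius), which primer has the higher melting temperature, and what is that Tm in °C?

Primer 1: A+T=2, G+C=8 → Tm = 2(2)+4(8) = 36°C
Primer 2: A+T=13, G+C=6 → Tm = 2(13)+4(6) = 50°C
36°C vs 50°C → primer 2 is higher.

Primer 2, 50°C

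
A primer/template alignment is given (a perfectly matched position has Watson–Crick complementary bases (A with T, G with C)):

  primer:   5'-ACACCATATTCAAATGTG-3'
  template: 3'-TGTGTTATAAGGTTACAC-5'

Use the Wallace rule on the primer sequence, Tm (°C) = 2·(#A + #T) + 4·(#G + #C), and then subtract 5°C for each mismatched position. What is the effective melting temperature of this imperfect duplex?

Primer base counts: A=7, T=5, G=2, C=4 → A+T=12, G+C=6
Perfect-match Tm = 2(12) + 4(6) = 24 + 24 = 48°C
Mismatches (positions where the bases are not complementary): 2 (at positions 5, 12)
Effective Tm = 48 − 2×5 = 48 − 10 = 38°C

38°C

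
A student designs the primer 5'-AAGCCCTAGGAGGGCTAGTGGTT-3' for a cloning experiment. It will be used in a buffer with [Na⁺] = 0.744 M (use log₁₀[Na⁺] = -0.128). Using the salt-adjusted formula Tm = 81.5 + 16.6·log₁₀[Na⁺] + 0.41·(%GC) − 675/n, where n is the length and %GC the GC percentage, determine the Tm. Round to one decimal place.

Length n = 23. Counting bases: C=4, A=5, T=5, G=9
G+C = 13, so %GC = 13/23 × 100 = 56.522%
Salt term: 16.6 × (-0.128) = -2.125
GC term: 0.41 × 56.522 = 23.174; length term: −675/23 = −29.348
Tm = 81.5 + (-2.125) + 23.174 − 29.348 = 73.201 → 73.2°C

73.2°C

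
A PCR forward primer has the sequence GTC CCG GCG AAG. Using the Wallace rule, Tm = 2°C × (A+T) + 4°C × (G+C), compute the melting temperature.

Counting bases: A=2, T=1, C=4, G=5
AT pairs contribute 3, GC pairs contribute 9.
Tm = 4·9 + 2·3 = 36 + 6 = 42°C

42°C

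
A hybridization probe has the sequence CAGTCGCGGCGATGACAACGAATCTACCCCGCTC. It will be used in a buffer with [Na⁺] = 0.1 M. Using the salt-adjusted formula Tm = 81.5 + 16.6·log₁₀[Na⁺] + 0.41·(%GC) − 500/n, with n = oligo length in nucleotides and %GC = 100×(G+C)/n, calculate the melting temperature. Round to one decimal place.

75.5°C

Length n = 34. Counting bases: C=13, A=8, T=5, G=8
G+C = 21, so %GC = 21/34 × 100 = 61.765%
Salt term: 16.6 × (-1) = -16.6
GC term: 0.41 × 61.765 = 25.324; length term: −500/34 = −14.706
Tm = 81.5 + (-16.6) + 25.324 − 14.706 = 75.518 → 75.5°C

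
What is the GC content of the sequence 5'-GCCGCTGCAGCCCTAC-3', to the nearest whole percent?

75%

Base counts: T=2, A=2, C=8, G=4
G+C = 4 + 8 = 12 out of 16 bases
%GC = 12/16 × 100 = 75% ≈ 75%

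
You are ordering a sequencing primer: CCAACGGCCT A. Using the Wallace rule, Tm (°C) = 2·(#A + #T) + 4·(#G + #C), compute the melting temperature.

36°C

Scanning the sequence gives T=1, C=5, A=3, G=2.
A+T = 4, G+C = 7
Tm = 2(4) + 4(7) = 8 + 28 = 36°C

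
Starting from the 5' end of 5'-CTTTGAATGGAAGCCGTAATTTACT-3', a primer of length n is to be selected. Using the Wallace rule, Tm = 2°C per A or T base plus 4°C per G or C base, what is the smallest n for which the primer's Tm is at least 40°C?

n = 14

First 13 bases: CTTTGAATGGAAG → Tm = 36°C (< 40°C)
First 14 bases: CTTTGAATGGAAGC → Tm = 40°C (≥ 40°C)
Since every base adds ≥2°C, Tm only increases with n, so the threshold is first crossed at n = 14.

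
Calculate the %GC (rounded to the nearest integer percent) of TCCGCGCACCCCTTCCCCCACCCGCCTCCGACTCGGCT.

T=6, G=6, A=3, C=23
G+C = 6 + 23 = 29 out of 38 bases
%GC = 29/38 × 100 = 76.32% ≈ 76%

76%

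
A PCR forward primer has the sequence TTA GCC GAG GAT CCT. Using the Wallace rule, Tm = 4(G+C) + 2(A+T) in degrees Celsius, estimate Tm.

46°C

Counting bases: G=4, A=3, C=4, T=4
AT pairs contribute 7, GC pairs contribute 8.
Tm = 4·8 + 2·7 = 32 + 14 = 46°C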